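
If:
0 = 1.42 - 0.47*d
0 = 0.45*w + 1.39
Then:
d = 3.02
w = -3.09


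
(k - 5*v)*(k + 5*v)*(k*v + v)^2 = k^4*v^2 + 2*k^3*v^2 - 25*k^2*v^4 + k^2*v^2 - 50*k*v^4 - 25*v^4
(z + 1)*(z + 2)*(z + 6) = z^3 + 9*z^2 + 20*z + 12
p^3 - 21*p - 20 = (p - 5)*(p + 1)*(p + 4)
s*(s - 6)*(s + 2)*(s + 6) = s^4 + 2*s^3 - 36*s^2 - 72*s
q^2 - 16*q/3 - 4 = (q - 6)*(q + 2/3)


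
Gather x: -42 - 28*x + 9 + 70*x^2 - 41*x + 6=70*x^2 - 69*x - 27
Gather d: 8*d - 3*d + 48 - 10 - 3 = 5*d + 35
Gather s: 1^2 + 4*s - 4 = 4*s - 3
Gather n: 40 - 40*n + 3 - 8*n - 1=42 - 48*n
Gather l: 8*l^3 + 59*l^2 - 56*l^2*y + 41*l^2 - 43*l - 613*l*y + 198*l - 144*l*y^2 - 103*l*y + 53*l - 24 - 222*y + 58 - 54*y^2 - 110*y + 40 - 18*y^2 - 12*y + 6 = 8*l^3 + l^2*(100 - 56*y) + l*(-144*y^2 - 716*y + 208) - 72*y^2 - 344*y + 80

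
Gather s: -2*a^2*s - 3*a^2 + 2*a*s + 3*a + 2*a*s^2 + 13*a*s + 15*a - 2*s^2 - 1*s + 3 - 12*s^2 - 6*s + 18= -3*a^2 + 18*a + s^2*(2*a - 14) + s*(-2*a^2 + 15*a - 7) + 21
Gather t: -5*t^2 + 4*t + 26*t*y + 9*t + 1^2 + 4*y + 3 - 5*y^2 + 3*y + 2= -5*t^2 + t*(26*y + 13) - 5*y^2 + 7*y + 6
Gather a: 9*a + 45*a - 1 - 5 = 54*a - 6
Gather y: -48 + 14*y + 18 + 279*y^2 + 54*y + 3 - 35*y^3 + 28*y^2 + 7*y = -35*y^3 + 307*y^2 + 75*y - 27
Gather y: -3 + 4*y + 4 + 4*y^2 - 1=4*y^2 + 4*y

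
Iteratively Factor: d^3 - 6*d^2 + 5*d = (d)*(d^2 - 6*d + 5) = d*(d - 1)*(d - 5)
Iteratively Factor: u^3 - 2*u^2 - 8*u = (u - 4)*(u^2 + 2*u) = (u - 4)*(u + 2)*(u)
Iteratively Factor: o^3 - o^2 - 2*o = (o + 1)*(o^2 - 2*o) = o*(o + 1)*(o - 2)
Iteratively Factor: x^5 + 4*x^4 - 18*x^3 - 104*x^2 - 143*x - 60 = (x + 3)*(x^4 + x^3 - 21*x^2 - 41*x - 20) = (x + 3)*(x + 4)*(x^3 - 3*x^2 - 9*x - 5) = (x + 1)*(x + 3)*(x + 4)*(x^2 - 4*x - 5) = (x + 1)^2*(x + 3)*(x + 4)*(x - 5)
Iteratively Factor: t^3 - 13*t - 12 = (t + 3)*(t^2 - 3*t - 4) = (t + 1)*(t + 3)*(t - 4)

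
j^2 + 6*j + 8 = (j + 2)*(j + 4)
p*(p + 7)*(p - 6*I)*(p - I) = p^4 + 7*p^3 - 7*I*p^3 - 6*p^2 - 49*I*p^2 - 42*p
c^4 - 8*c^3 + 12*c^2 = c^2*(c - 6)*(c - 2)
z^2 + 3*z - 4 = (z - 1)*(z + 4)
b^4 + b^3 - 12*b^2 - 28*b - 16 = (b - 4)*(b + 1)*(b + 2)^2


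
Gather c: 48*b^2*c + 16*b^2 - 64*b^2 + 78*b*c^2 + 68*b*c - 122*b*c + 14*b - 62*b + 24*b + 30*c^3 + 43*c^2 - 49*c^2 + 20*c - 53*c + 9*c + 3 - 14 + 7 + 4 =-48*b^2 - 24*b + 30*c^3 + c^2*(78*b - 6) + c*(48*b^2 - 54*b - 24)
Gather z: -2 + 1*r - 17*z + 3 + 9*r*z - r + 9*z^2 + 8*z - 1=9*z^2 + z*(9*r - 9)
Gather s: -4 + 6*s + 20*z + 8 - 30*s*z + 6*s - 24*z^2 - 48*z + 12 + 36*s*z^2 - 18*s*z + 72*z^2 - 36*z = s*(36*z^2 - 48*z + 12) + 48*z^2 - 64*z + 16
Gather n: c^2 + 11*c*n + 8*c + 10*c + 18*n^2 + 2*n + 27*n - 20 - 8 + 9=c^2 + 18*c + 18*n^2 + n*(11*c + 29) - 19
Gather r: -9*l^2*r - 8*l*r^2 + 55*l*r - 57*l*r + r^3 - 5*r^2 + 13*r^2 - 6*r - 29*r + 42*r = r^3 + r^2*(8 - 8*l) + r*(-9*l^2 - 2*l + 7)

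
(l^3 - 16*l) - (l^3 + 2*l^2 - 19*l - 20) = -2*l^2 + 3*l + 20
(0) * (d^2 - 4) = 0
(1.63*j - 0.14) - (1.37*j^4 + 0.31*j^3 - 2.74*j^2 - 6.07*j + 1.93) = -1.37*j^4 - 0.31*j^3 + 2.74*j^2 + 7.7*j - 2.07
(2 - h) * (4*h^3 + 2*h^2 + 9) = -4*h^4 + 6*h^3 + 4*h^2 - 9*h + 18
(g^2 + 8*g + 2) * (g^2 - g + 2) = g^4 + 7*g^3 - 4*g^2 + 14*g + 4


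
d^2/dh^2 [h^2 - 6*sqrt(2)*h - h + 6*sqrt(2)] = 2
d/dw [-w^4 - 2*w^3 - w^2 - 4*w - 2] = -4*w^3 - 6*w^2 - 2*w - 4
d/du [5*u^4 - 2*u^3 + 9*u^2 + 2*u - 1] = 20*u^3 - 6*u^2 + 18*u + 2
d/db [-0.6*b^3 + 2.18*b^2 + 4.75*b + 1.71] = -1.8*b^2 + 4.36*b + 4.75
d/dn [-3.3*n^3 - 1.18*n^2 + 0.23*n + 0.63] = -9.9*n^2 - 2.36*n + 0.23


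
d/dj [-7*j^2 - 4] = -14*j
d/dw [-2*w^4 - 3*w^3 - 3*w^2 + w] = -8*w^3 - 9*w^2 - 6*w + 1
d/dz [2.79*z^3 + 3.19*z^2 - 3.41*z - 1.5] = 8.37*z^2 + 6.38*z - 3.41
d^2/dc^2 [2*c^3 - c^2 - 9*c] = 12*c - 2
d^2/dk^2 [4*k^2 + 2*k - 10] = 8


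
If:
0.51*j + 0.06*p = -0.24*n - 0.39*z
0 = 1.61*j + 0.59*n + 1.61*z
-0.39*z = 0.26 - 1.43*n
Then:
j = -1.09994353472614*z - 0.0666290231507623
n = 0.272727272727273*z + 0.181818181818182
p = 1.75861095426313*z - 0.160926030491248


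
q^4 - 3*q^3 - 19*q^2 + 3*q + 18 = (q - 6)*(q - 1)*(q + 1)*(q + 3)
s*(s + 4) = s^2 + 4*s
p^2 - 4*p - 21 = (p - 7)*(p + 3)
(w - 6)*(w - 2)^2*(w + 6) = w^4 - 4*w^3 - 32*w^2 + 144*w - 144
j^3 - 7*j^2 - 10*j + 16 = (j - 8)*(j - 1)*(j + 2)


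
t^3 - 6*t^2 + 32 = (t - 4)^2*(t + 2)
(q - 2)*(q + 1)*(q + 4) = q^3 + 3*q^2 - 6*q - 8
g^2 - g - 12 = (g - 4)*(g + 3)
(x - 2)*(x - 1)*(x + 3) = x^3 - 7*x + 6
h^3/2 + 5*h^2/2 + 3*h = h*(h/2 + 1)*(h + 3)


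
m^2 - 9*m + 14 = (m - 7)*(m - 2)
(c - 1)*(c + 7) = c^2 + 6*c - 7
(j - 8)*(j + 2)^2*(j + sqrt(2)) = j^4 - 4*j^3 + sqrt(2)*j^3 - 28*j^2 - 4*sqrt(2)*j^2 - 28*sqrt(2)*j - 32*j - 32*sqrt(2)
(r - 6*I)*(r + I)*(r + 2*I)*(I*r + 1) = I*r^4 + 4*r^3 + 13*I*r^2 + 4*r + 12*I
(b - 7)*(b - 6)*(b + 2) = b^3 - 11*b^2 + 16*b + 84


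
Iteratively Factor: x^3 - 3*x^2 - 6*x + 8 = (x - 4)*(x^2 + x - 2) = (x - 4)*(x - 1)*(x + 2)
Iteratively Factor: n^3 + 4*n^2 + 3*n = (n + 1)*(n^2 + 3*n) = (n + 1)*(n + 3)*(n)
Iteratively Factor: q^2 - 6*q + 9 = (q - 3)*(q - 3)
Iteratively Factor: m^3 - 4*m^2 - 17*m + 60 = (m - 5)*(m^2 + m - 12) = (m - 5)*(m - 3)*(m + 4)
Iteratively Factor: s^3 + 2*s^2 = (s + 2)*(s^2) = s*(s + 2)*(s)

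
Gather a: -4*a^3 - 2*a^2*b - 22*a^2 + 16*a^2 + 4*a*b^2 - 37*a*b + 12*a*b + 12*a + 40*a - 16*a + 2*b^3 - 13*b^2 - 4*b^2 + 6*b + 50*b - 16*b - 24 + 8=-4*a^3 + a^2*(-2*b - 6) + a*(4*b^2 - 25*b + 36) + 2*b^3 - 17*b^2 + 40*b - 16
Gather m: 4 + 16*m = 16*m + 4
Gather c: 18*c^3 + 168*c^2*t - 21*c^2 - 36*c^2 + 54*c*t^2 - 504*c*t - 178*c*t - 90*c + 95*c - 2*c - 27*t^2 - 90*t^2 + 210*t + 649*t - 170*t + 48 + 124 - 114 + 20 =18*c^3 + c^2*(168*t - 57) + c*(54*t^2 - 682*t + 3) - 117*t^2 + 689*t + 78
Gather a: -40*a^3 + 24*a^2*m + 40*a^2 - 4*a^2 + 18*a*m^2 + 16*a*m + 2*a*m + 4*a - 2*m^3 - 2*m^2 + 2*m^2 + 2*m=-40*a^3 + a^2*(24*m + 36) + a*(18*m^2 + 18*m + 4) - 2*m^3 + 2*m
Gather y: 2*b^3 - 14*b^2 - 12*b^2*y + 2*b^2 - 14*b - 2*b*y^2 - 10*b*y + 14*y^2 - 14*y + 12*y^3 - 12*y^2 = 2*b^3 - 12*b^2 - 14*b + 12*y^3 + y^2*(2 - 2*b) + y*(-12*b^2 - 10*b - 14)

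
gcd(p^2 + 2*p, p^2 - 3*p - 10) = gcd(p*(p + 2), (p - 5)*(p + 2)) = p + 2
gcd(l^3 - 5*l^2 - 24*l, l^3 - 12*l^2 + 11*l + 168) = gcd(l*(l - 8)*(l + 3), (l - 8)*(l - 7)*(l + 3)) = l^2 - 5*l - 24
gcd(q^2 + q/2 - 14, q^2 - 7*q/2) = q - 7/2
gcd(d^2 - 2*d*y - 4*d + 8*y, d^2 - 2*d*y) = -d + 2*y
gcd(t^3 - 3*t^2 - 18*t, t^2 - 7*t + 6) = t - 6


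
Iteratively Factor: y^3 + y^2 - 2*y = (y)*(y^2 + y - 2) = y*(y - 1)*(y + 2)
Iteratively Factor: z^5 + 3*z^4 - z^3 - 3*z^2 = (z - 1)*(z^4 + 4*z^3 + 3*z^2) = z*(z - 1)*(z^3 + 4*z^2 + 3*z) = z^2*(z - 1)*(z^2 + 4*z + 3) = z^2*(z - 1)*(z + 1)*(z + 3)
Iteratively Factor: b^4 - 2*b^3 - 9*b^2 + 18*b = (b - 2)*(b^3 - 9*b) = b*(b - 2)*(b^2 - 9) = b*(b - 3)*(b - 2)*(b + 3)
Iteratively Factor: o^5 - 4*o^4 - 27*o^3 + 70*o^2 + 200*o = (o + 2)*(o^4 - 6*o^3 - 15*o^2 + 100*o) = o*(o + 2)*(o^3 - 6*o^2 - 15*o + 100) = o*(o - 5)*(o + 2)*(o^2 - o - 20) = o*(o - 5)^2*(o + 2)*(o + 4)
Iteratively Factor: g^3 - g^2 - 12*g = (g - 4)*(g^2 + 3*g) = (g - 4)*(g + 3)*(g)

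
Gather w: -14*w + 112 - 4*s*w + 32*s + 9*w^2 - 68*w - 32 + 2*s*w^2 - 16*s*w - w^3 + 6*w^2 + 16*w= 32*s - w^3 + w^2*(2*s + 15) + w*(-20*s - 66) + 80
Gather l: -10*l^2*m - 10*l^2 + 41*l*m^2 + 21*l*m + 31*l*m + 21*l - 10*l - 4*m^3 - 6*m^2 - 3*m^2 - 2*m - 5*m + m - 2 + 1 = l^2*(-10*m - 10) + l*(41*m^2 + 52*m + 11) - 4*m^3 - 9*m^2 - 6*m - 1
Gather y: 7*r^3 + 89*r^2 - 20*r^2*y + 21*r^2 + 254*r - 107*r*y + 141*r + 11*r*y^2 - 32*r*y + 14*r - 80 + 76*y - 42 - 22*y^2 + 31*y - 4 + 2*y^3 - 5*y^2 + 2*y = 7*r^3 + 110*r^2 + 409*r + 2*y^3 + y^2*(11*r - 27) + y*(-20*r^2 - 139*r + 109) - 126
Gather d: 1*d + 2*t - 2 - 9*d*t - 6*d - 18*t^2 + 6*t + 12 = d*(-9*t - 5) - 18*t^2 + 8*t + 10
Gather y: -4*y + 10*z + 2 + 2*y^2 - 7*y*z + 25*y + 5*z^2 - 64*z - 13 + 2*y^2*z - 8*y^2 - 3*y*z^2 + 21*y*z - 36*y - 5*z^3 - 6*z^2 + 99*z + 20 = y^2*(2*z - 6) + y*(-3*z^2 + 14*z - 15) - 5*z^3 - z^2 + 45*z + 9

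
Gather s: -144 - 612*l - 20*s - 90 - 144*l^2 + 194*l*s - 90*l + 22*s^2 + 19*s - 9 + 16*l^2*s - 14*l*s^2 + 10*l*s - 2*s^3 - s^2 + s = -144*l^2 - 702*l - 2*s^3 + s^2*(21 - 14*l) + s*(16*l^2 + 204*l) - 243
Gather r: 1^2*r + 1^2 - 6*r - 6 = -5*r - 5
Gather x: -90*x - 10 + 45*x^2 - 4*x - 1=45*x^2 - 94*x - 11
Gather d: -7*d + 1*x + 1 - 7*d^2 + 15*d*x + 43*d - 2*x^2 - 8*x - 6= -7*d^2 + d*(15*x + 36) - 2*x^2 - 7*x - 5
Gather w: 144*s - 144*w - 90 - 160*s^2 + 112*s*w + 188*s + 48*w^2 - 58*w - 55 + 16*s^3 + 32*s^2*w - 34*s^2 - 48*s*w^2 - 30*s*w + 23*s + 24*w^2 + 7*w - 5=16*s^3 - 194*s^2 + 355*s + w^2*(72 - 48*s) + w*(32*s^2 + 82*s - 195) - 150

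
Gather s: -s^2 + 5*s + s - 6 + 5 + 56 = -s^2 + 6*s + 55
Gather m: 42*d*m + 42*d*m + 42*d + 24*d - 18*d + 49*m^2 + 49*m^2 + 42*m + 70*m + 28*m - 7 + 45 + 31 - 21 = 48*d + 98*m^2 + m*(84*d + 140) + 48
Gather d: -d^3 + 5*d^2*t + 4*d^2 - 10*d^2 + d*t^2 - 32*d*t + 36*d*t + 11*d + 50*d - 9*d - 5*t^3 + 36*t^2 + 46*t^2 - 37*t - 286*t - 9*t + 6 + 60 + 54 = -d^3 + d^2*(5*t - 6) + d*(t^2 + 4*t + 52) - 5*t^3 + 82*t^2 - 332*t + 120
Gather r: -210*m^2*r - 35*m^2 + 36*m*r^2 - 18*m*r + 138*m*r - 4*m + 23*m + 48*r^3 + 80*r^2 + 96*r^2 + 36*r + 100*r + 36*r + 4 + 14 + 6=-35*m^2 + 19*m + 48*r^3 + r^2*(36*m + 176) + r*(-210*m^2 + 120*m + 172) + 24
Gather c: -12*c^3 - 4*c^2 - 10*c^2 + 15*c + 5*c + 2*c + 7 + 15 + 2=-12*c^3 - 14*c^2 + 22*c + 24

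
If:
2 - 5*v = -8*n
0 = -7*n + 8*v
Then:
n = -16/29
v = -14/29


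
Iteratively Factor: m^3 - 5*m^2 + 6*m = (m - 2)*(m^2 - 3*m) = (m - 3)*(m - 2)*(m)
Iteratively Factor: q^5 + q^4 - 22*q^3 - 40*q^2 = (q + 2)*(q^4 - q^3 - 20*q^2) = (q - 5)*(q + 2)*(q^3 + 4*q^2) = (q - 5)*(q + 2)*(q + 4)*(q^2) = q*(q - 5)*(q + 2)*(q + 4)*(q)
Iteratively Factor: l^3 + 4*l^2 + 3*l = (l + 1)*(l^2 + 3*l) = (l + 1)*(l + 3)*(l)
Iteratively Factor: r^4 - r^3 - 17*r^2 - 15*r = (r + 3)*(r^3 - 4*r^2 - 5*r) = r*(r + 3)*(r^2 - 4*r - 5) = r*(r - 5)*(r + 3)*(r + 1)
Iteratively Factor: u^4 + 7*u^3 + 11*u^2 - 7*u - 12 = (u + 1)*(u^3 + 6*u^2 + 5*u - 12) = (u - 1)*(u + 1)*(u^2 + 7*u + 12) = (u - 1)*(u + 1)*(u + 3)*(u + 4)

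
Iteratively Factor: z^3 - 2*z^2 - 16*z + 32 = (z - 2)*(z^2 - 16) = (z - 4)*(z - 2)*(z + 4)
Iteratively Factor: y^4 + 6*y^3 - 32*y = (y)*(y^3 + 6*y^2 - 32) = y*(y - 2)*(y^2 + 8*y + 16) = y*(y - 2)*(y + 4)*(y + 4)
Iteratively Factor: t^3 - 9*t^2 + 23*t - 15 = (t - 3)*(t^2 - 6*t + 5) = (t - 5)*(t - 3)*(t - 1)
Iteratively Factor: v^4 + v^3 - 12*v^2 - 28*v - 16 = (v + 2)*(v^3 - v^2 - 10*v - 8) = (v - 4)*(v + 2)*(v^2 + 3*v + 2) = (v - 4)*(v + 2)^2*(v + 1)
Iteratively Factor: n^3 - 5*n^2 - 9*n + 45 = (n - 5)*(n^2 - 9) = (n - 5)*(n + 3)*(n - 3)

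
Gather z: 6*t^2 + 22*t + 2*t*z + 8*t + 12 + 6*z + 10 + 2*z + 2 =6*t^2 + 30*t + z*(2*t + 8) + 24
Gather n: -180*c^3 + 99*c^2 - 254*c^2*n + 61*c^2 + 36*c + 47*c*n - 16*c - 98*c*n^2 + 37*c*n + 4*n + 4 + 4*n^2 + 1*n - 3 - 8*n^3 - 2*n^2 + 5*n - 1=-180*c^3 + 160*c^2 + 20*c - 8*n^3 + n^2*(2 - 98*c) + n*(-254*c^2 + 84*c + 10)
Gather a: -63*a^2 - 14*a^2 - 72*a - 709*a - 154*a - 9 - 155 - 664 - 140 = -77*a^2 - 935*a - 968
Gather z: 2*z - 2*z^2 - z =-2*z^2 + z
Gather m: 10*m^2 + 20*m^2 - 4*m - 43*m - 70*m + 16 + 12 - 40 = 30*m^2 - 117*m - 12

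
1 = 1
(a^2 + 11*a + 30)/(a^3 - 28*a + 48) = (a + 5)/(a^2 - 6*a + 8)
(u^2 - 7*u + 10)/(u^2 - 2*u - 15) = (u - 2)/(u + 3)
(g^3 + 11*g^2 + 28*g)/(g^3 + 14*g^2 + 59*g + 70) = g*(g + 4)/(g^2 + 7*g + 10)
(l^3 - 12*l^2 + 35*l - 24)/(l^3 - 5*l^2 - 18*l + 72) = (l^2 - 9*l + 8)/(l^2 - 2*l - 24)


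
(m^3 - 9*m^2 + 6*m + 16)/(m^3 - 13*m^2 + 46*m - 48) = (m + 1)/(m - 3)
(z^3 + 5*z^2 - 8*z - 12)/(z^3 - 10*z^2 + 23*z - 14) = (z^2 + 7*z + 6)/(z^2 - 8*z + 7)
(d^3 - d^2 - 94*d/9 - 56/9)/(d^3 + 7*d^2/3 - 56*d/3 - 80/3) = (9*d^2 + 27*d + 14)/(3*(3*d^2 + 19*d + 20))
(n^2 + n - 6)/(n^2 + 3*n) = (n - 2)/n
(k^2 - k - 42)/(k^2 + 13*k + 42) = (k - 7)/(k + 7)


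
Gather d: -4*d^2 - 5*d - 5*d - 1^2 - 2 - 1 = -4*d^2 - 10*d - 4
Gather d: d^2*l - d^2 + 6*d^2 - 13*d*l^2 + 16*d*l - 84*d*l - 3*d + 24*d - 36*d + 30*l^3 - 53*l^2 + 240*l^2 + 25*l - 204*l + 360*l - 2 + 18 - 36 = d^2*(l + 5) + d*(-13*l^2 - 68*l - 15) + 30*l^3 + 187*l^2 + 181*l - 20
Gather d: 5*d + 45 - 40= 5*d + 5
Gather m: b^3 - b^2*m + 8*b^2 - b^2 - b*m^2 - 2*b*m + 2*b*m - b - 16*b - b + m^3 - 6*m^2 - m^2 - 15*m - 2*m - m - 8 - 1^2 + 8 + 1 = b^3 + 7*b^2 - 18*b + m^3 + m^2*(-b - 7) + m*(-b^2 - 18)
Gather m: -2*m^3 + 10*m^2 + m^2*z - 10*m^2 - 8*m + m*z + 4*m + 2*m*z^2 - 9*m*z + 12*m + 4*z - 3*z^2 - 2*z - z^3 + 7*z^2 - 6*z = -2*m^3 + m^2*z + m*(2*z^2 - 8*z + 8) - z^3 + 4*z^2 - 4*z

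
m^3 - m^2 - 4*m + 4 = (m - 2)*(m - 1)*(m + 2)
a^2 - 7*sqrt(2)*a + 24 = (a - 4*sqrt(2))*(a - 3*sqrt(2))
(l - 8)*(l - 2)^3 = l^4 - 14*l^3 + 60*l^2 - 104*l + 64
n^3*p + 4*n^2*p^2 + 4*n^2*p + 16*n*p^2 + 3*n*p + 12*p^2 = (n + 3)*(n + 4*p)*(n*p + p)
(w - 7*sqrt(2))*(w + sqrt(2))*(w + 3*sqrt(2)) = w^3 - 3*sqrt(2)*w^2 - 50*w - 42*sqrt(2)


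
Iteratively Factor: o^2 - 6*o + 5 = (o - 5)*(o - 1)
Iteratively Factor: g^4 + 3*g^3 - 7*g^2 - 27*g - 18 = (g - 3)*(g^3 + 6*g^2 + 11*g + 6) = (g - 3)*(g + 3)*(g^2 + 3*g + 2) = (g - 3)*(g + 1)*(g + 3)*(g + 2)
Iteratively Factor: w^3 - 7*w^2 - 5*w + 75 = (w - 5)*(w^2 - 2*w - 15) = (w - 5)*(w + 3)*(w - 5)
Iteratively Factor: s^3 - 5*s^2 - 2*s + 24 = (s + 2)*(s^2 - 7*s + 12) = (s - 3)*(s + 2)*(s - 4)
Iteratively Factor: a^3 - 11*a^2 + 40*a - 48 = (a - 4)*(a^2 - 7*a + 12) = (a - 4)^2*(a - 3)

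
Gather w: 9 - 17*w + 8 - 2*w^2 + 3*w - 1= -2*w^2 - 14*w + 16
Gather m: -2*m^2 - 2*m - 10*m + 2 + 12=-2*m^2 - 12*m + 14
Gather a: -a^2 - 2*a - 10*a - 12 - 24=-a^2 - 12*a - 36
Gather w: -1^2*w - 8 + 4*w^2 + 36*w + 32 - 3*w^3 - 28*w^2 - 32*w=-3*w^3 - 24*w^2 + 3*w + 24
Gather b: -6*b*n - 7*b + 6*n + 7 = b*(-6*n - 7) + 6*n + 7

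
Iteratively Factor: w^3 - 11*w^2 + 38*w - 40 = (w - 2)*(w^2 - 9*w + 20) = (w - 5)*(w - 2)*(w - 4)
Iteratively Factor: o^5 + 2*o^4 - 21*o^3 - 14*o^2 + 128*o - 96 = (o - 3)*(o^4 + 5*o^3 - 6*o^2 - 32*o + 32) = (o - 3)*(o - 1)*(o^3 + 6*o^2 - 32) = (o - 3)*(o - 1)*(o + 4)*(o^2 + 2*o - 8) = (o - 3)*(o - 2)*(o - 1)*(o + 4)*(o + 4)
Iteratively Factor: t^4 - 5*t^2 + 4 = (t + 1)*(t^3 - t^2 - 4*t + 4) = (t + 1)*(t + 2)*(t^2 - 3*t + 2) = (t - 1)*(t + 1)*(t + 2)*(t - 2)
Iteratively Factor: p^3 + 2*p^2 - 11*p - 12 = (p + 1)*(p^2 + p - 12) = (p + 1)*(p + 4)*(p - 3)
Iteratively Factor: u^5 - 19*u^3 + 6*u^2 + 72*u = (u)*(u^4 - 19*u^2 + 6*u + 72) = u*(u + 4)*(u^3 - 4*u^2 - 3*u + 18) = u*(u + 2)*(u + 4)*(u^2 - 6*u + 9) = u*(u - 3)*(u + 2)*(u + 4)*(u - 3)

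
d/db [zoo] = 0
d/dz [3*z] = 3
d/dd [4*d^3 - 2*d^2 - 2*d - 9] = 12*d^2 - 4*d - 2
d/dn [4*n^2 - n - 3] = 8*n - 1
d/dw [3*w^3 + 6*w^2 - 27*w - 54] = 9*w^2 + 12*w - 27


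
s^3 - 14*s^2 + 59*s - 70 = (s - 7)*(s - 5)*(s - 2)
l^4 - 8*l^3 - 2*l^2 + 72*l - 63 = (l - 7)*(l - 3)*(l - 1)*(l + 3)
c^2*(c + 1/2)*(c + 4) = c^4 + 9*c^3/2 + 2*c^2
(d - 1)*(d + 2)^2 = d^3 + 3*d^2 - 4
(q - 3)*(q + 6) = q^2 + 3*q - 18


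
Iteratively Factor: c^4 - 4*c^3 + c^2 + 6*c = (c + 1)*(c^3 - 5*c^2 + 6*c) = c*(c + 1)*(c^2 - 5*c + 6) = c*(c - 3)*(c + 1)*(c - 2)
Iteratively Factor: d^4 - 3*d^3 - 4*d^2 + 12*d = (d - 3)*(d^3 - 4*d) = (d - 3)*(d - 2)*(d^2 + 2*d) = (d - 3)*(d - 2)*(d + 2)*(d)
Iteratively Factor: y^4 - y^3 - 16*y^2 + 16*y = (y + 4)*(y^3 - 5*y^2 + 4*y) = (y - 4)*(y + 4)*(y^2 - y) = y*(y - 4)*(y + 4)*(y - 1)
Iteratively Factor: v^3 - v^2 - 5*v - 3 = (v + 1)*(v^2 - 2*v - 3) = (v - 3)*(v + 1)*(v + 1)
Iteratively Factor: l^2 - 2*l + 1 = (l - 1)*(l - 1)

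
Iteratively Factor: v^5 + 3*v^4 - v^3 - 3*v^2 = (v)*(v^4 + 3*v^3 - v^2 - 3*v) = v*(v + 3)*(v^3 - v) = v^2*(v + 3)*(v^2 - 1) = v^2*(v + 1)*(v + 3)*(v - 1)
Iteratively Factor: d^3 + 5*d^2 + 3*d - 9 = (d - 1)*(d^2 + 6*d + 9) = (d - 1)*(d + 3)*(d + 3)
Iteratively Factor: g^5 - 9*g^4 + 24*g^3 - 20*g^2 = (g - 2)*(g^4 - 7*g^3 + 10*g^2) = g*(g - 2)*(g^3 - 7*g^2 + 10*g) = g*(g - 5)*(g - 2)*(g^2 - 2*g) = g*(g - 5)*(g - 2)^2*(g)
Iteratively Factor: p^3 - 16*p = (p)*(p^2 - 16) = p*(p + 4)*(p - 4)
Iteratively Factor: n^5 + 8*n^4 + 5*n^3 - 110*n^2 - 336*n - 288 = (n + 2)*(n^4 + 6*n^3 - 7*n^2 - 96*n - 144) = (n + 2)*(n + 4)*(n^3 + 2*n^2 - 15*n - 36) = (n + 2)*(n + 3)*(n + 4)*(n^2 - n - 12) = (n + 2)*(n + 3)^2*(n + 4)*(n - 4)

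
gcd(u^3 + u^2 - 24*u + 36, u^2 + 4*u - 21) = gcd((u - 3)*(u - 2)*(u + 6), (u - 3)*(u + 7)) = u - 3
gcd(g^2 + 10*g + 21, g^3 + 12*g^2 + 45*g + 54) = g + 3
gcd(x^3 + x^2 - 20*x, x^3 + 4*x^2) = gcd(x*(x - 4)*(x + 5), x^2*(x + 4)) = x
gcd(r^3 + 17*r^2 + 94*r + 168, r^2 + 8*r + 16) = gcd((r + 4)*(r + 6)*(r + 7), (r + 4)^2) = r + 4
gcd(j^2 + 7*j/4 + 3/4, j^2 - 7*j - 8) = j + 1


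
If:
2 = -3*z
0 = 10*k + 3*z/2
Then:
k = 1/10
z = -2/3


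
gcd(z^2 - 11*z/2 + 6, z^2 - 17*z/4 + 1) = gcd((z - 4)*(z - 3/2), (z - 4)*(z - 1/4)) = z - 4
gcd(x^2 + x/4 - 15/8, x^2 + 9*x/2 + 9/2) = x + 3/2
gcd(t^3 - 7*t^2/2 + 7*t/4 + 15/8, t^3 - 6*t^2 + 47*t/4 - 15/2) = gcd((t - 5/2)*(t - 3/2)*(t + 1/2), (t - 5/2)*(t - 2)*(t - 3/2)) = t^2 - 4*t + 15/4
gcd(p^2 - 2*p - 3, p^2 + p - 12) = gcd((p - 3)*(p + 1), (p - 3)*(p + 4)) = p - 3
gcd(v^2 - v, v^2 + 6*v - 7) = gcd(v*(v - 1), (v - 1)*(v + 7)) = v - 1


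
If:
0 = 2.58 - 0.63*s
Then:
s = 4.10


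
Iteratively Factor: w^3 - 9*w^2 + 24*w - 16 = (w - 4)*(w^2 - 5*w + 4) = (w - 4)*(w - 1)*(w - 4)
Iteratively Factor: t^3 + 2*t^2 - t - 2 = (t + 2)*(t^2 - 1) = (t - 1)*(t + 2)*(t + 1)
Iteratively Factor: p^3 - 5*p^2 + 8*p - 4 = (p - 2)*(p^2 - 3*p + 2) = (p - 2)*(p - 1)*(p - 2)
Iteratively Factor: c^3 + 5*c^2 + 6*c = (c + 3)*(c^2 + 2*c) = (c + 2)*(c + 3)*(c)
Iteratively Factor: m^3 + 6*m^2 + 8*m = (m + 4)*(m^2 + 2*m) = (m + 2)*(m + 4)*(m)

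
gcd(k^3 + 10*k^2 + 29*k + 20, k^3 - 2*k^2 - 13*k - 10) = k + 1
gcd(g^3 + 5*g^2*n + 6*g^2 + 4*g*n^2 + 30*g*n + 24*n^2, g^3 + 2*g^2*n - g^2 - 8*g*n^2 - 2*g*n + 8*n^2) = g + 4*n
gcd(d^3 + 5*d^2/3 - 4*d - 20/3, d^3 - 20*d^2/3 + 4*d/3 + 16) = d - 2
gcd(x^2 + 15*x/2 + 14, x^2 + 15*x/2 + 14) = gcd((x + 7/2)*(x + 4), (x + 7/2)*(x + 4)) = x^2 + 15*x/2 + 14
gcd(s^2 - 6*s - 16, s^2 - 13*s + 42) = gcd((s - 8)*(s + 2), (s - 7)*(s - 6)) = 1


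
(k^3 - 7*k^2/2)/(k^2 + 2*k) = k*(2*k - 7)/(2*(k + 2))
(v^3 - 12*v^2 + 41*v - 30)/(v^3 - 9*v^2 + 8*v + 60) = (v - 1)/(v + 2)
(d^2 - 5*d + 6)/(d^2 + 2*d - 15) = (d - 2)/(d + 5)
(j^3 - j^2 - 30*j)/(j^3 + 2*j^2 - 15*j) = (j - 6)/(j - 3)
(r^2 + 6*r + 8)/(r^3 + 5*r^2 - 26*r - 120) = (r + 2)/(r^2 + r - 30)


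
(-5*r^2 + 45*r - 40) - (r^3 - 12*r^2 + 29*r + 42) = -r^3 + 7*r^2 + 16*r - 82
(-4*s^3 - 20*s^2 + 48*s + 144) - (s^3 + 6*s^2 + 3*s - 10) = -5*s^3 - 26*s^2 + 45*s + 154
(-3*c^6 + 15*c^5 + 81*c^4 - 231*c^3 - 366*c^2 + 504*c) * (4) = -12*c^6 + 60*c^5 + 324*c^4 - 924*c^3 - 1464*c^2 + 2016*c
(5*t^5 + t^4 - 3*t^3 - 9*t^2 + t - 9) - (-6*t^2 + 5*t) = 5*t^5 + t^4 - 3*t^3 - 3*t^2 - 4*t - 9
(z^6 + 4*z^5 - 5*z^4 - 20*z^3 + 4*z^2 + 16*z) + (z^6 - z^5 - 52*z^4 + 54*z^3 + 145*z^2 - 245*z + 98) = 2*z^6 + 3*z^5 - 57*z^4 + 34*z^3 + 149*z^2 - 229*z + 98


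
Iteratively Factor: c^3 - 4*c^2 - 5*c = (c + 1)*(c^2 - 5*c) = c*(c + 1)*(c - 5)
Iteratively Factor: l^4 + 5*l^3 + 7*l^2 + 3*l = (l + 1)*(l^3 + 4*l^2 + 3*l) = (l + 1)*(l + 3)*(l^2 + l) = l*(l + 1)*(l + 3)*(l + 1)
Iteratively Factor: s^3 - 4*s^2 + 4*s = (s)*(s^2 - 4*s + 4) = s*(s - 2)*(s - 2)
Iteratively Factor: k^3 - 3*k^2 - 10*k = (k)*(k^2 - 3*k - 10) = k*(k - 5)*(k + 2)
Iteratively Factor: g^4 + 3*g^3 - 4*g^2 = (g - 1)*(g^3 + 4*g^2) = g*(g - 1)*(g^2 + 4*g) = g*(g - 1)*(g + 4)*(g)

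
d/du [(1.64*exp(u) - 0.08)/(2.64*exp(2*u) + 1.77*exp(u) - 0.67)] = (-4.3296*exp(2*u) + 0.4224*exp(u) - 0.9572)*exp(u)/(6.9696*exp(4*u) + 9.3456*exp(3*u) - 0.4047*exp(2*u) - 2.3718*exp(u) + 0.4489)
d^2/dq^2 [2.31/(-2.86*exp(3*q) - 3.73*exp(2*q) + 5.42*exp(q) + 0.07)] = (-2.31*(8.58*exp(2*q) + 7.46*exp(q) - 5.42)*(17.16*exp(2*q) + 14.92*exp(q) - 10.84)*exp(q) + (59.4594*exp(2*q) + 34.4652*exp(q) - 12.5202)*(2.86*exp(3*q) + 3.73*exp(2*q) - 5.42*exp(q) - 0.07))*exp(q)/(2.86*exp(3*q) + 3.73*exp(2*q) - 5.42*exp(q) - 0.07)^3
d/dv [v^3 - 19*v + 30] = 3*v^2 - 19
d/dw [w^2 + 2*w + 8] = 2*w + 2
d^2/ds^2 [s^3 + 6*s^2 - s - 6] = 6*s + 12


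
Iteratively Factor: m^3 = (m)*(m^2) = m^2*(m)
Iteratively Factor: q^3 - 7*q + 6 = (q + 3)*(q^2 - 3*q + 2) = (q - 2)*(q + 3)*(q - 1)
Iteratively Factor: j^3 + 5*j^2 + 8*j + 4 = (j + 1)*(j^2 + 4*j + 4) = (j + 1)*(j + 2)*(j + 2)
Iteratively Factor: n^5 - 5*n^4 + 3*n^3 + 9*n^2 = (n - 3)*(n^4 - 2*n^3 - 3*n^2) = n*(n - 3)*(n^3 - 2*n^2 - 3*n) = n*(n - 3)*(n + 1)*(n^2 - 3*n) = n*(n - 3)^2*(n + 1)*(n)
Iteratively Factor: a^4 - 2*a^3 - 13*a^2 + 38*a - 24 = (a - 2)*(a^3 - 13*a + 12) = (a - 2)*(a - 1)*(a^2 + a - 12) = (a - 2)*(a - 1)*(a + 4)*(a - 3)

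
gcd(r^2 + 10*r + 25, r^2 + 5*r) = r + 5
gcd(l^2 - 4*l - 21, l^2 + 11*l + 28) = 1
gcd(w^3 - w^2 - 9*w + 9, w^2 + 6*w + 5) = 1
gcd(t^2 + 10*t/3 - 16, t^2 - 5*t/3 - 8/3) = t - 8/3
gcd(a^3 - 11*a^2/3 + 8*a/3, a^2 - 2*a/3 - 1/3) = a - 1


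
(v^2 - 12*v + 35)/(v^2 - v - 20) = (v - 7)/(v + 4)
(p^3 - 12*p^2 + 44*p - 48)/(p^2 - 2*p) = p - 10 + 24/p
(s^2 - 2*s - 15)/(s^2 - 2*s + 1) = (s^2 - 2*s - 15)/(s^2 - 2*s + 1)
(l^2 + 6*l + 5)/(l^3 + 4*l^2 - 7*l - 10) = 1/(l - 2)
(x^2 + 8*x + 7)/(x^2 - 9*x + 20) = (x^2 + 8*x + 7)/(x^2 - 9*x + 20)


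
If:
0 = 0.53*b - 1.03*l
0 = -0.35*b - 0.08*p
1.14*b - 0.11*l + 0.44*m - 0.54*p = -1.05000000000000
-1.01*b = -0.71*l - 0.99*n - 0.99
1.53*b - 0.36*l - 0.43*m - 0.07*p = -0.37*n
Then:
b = -0.12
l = -0.06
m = -1.41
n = -1.08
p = 0.55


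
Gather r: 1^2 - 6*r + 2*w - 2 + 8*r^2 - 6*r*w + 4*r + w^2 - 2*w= 8*r^2 + r*(-6*w - 2) + w^2 - 1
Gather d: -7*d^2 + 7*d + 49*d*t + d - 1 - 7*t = -7*d^2 + d*(49*t + 8) - 7*t - 1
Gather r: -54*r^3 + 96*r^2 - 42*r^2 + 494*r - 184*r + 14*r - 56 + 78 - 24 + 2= -54*r^3 + 54*r^2 + 324*r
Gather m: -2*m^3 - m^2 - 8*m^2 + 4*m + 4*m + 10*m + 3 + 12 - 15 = -2*m^3 - 9*m^2 + 18*m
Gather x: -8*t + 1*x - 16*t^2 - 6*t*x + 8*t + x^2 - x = -16*t^2 - 6*t*x + x^2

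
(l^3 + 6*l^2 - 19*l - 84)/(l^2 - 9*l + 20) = (l^2 + 10*l + 21)/(l - 5)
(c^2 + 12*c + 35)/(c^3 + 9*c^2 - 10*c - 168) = (c + 5)/(c^2 + 2*c - 24)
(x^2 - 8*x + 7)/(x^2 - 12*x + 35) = (x - 1)/(x - 5)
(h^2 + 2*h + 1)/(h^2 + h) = (h + 1)/h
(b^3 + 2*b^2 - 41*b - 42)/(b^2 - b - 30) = (b^2 + 8*b + 7)/(b + 5)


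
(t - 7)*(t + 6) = t^2 - t - 42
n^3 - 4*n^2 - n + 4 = (n - 4)*(n - 1)*(n + 1)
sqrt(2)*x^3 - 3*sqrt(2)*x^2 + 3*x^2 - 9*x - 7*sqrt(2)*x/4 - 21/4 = (x - 7/2)*(x + 3*sqrt(2)/2)*(sqrt(2)*x + sqrt(2)/2)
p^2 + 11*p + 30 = (p + 5)*(p + 6)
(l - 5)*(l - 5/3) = l^2 - 20*l/3 + 25/3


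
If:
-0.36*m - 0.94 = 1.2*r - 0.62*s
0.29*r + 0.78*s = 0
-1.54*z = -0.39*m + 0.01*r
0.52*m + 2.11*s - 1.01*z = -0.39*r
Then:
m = -0.70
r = -0.48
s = 0.18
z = -0.18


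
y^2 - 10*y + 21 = (y - 7)*(y - 3)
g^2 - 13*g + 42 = (g - 7)*(g - 6)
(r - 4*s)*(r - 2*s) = r^2 - 6*r*s + 8*s^2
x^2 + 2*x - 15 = (x - 3)*(x + 5)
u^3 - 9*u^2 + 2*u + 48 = (u - 8)*(u - 3)*(u + 2)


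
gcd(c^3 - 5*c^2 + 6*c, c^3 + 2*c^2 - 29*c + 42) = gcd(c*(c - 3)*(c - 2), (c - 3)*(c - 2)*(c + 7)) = c^2 - 5*c + 6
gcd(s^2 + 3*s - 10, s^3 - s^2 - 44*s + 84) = s - 2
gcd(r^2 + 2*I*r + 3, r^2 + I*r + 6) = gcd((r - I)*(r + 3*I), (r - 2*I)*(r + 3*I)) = r + 3*I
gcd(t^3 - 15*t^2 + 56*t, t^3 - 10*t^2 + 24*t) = t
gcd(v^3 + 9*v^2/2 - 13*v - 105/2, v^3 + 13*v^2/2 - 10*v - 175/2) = v^2 + 3*v/2 - 35/2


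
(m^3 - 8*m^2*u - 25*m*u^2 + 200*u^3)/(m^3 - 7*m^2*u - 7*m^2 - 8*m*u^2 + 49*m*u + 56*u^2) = (m^2 - 25*u^2)/(m^2 + m*u - 7*m - 7*u)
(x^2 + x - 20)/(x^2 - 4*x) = (x + 5)/x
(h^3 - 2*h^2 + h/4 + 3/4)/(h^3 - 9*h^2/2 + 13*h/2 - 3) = (h + 1/2)/(h - 2)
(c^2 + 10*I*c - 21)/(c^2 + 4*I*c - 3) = (c + 7*I)/(c + I)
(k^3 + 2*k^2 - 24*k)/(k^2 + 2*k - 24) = k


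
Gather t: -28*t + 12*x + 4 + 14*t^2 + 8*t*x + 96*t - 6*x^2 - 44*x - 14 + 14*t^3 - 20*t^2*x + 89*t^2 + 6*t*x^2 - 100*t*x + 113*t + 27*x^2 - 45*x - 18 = 14*t^3 + t^2*(103 - 20*x) + t*(6*x^2 - 92*x + 181) + 21*x^2 - 77*x - 28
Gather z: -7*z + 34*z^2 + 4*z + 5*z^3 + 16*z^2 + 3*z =5*z^3 + 50*z^2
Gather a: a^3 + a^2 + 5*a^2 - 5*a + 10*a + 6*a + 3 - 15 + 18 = a^3 + 6*a^2 + 11*a + 6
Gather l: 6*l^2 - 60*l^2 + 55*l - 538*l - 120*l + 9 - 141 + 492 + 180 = -54*l^2 - 603*l + 540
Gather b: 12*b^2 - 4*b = 12*b^2 - 4*b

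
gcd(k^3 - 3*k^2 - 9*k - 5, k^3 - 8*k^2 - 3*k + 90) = k - 5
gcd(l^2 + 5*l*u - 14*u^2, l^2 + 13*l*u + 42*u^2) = l + 7*u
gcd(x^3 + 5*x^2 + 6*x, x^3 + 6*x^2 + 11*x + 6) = x^2 + 5*x + 6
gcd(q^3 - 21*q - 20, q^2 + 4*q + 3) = q + 1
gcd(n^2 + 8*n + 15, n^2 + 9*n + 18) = n + 3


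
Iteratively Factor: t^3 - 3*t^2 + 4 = (t + 1)*(t^2 - 4*t + 4) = (t - 2)*(t + 1)*(t - 2)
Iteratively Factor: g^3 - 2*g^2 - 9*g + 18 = (g - 2)*(g^2 - 9) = (g - 2)*(g + 3)*(g - 3)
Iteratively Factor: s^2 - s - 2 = (s - 2)*(s + 1)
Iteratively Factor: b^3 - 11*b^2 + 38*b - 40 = (b - 2)*(b^2 - 9*b + 20) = (b - 5)*(b - 2)*(b - 4)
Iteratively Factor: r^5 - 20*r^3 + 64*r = (r - 2)*(r^4 + 2*r^3 - 16*r^2 - 32*r) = (r - 4)*(r - 2)*(r^3 + 6*r^2 + 8*r) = (r - 4)*(r - 2)*(r + 2)*(r^2 + 4*r) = r*(r - 4)*(r - 2)*(r + 2)*(r + 4)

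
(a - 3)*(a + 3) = a^2 - 9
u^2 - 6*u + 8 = (u - 4)*(u - 2)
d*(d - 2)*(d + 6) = d^3 + 4*d^2 - 12*d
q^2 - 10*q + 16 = (q - 8)*(q - 2)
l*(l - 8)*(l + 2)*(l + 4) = l^4 - 2*l^3 - 40*l^2 - 64*l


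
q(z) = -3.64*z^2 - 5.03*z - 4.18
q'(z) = -7.28*z - 5.03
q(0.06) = -4.49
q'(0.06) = -5.47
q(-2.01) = -8.78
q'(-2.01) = 9.60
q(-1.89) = -7.68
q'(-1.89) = 8.73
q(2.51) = -39.74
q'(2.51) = -23.30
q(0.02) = -4.28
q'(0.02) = -5.18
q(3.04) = -53.11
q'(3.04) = -27.16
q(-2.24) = -11.18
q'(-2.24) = 11.28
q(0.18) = -5.20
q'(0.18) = -6.34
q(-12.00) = -467.98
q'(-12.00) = 82.33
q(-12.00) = -467.98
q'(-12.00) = 82.33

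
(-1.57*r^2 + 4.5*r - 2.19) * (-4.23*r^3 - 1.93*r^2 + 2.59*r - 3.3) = 6.6411*r^5 - 16.0049*r^4 - 3.4876*r^3 + 21.0627*r^2 - 20.5221*r + 7.227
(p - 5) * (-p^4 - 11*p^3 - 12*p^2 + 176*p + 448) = -p^5 - 6*p^4 + 43*p^3 + 236*p^2 - 432*p - 2240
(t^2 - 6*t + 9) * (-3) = -3*t^2 + 18*t - 27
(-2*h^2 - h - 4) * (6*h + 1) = -12*h^3 - 8*h^2 - 25*h - 4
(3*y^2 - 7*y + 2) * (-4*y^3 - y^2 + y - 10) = -12*y^5 + 25*y^4 + 2*y^3 - 39*y^2 + 72*y - 20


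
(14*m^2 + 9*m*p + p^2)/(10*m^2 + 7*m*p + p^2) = (7*m + p)/(5*m + p)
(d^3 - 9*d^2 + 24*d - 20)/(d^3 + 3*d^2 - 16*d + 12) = (d^2 - 7*d + 10)/(d^2 + 5*d - 6)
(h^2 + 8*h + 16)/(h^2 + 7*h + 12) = (h + 4)/(h + 3)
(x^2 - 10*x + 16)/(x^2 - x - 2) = (x - 8)/(x + 1)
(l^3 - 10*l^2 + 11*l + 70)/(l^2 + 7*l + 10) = (l^2 - 12*l + 35)/(l + 5)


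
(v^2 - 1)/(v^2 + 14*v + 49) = (v^2 - 1)/(v^2 + 14*v + 49)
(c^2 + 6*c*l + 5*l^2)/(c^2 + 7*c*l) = (c^2 + 6*c*l + 5*l^2)/(c*(c + 7*l))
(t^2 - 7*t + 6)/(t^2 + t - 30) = (t^2 - 7*t + 6)/(t^2 + t - 30)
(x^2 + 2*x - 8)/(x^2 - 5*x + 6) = (x + 4)/(x - 3)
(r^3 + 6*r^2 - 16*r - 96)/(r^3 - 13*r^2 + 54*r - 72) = (r^2 + 10*r + 24)/(r^2 - 9*r + 18)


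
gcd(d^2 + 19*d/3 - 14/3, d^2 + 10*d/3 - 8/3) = d - 2/3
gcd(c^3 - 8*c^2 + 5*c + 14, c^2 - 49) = c - 7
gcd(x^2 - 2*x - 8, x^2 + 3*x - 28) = x - 4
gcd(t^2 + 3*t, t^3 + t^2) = t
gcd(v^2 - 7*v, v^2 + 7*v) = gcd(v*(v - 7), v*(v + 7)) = v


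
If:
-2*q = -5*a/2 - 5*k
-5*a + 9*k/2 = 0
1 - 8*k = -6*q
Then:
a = -18/275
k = -4/55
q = -29/110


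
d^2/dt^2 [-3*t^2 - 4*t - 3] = -6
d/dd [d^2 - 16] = 2*d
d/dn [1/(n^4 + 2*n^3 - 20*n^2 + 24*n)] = 2*(-2*n^3 - 3*n^2 + 20*n - 12)/(n^2*(n^3 + 2*n^2 - 20*n + 24)^2)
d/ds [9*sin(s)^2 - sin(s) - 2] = (18*sin(s) - 1)*cos(s)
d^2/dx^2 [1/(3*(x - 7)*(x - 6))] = 2*((x - 7)^2 + (x - 7)*(x - 6) + (x - 6)^2)/(3*(x - 7)^3*(x - 6)^3)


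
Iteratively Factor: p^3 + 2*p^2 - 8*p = (p - 2)*(p^2 + 4*p) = p*(p - 2)*(p + 4)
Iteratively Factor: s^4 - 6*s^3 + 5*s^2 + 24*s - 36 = (s - 2)*(s^3 - 4*s^2 - 3*s + 18) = (s - 2)*(s + 2)*(s^2 - 6*s + 9) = (s - 3)*(s - 2)*(s + 2)*(s - 3)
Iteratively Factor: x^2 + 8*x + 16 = (x + 4)*(x + 4)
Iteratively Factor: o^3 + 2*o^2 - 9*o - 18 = (o + 3)*(o^2 - o - 6) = (o - 3)*(o + 3)*(o + 2)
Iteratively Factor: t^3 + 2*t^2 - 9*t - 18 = (t - 3)*(t^2 + 5*t + 6) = (t - 3)*(t + 2)*(t + 3)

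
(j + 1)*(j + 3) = j^2 + 4*j + 3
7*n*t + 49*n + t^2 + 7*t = (7*n + t)*(t + 7)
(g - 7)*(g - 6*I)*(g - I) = g^3 - 7*g^2 - 7*I*g^2 - 6*g + 49*I*g + 42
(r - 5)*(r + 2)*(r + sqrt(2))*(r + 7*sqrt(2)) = r^4 - 3*r^3 + 8*sqrt(2)*r^3 - 24*sqrt(2)*r^2 + 4*r^2 - 80*sqrt(2)*r - 42*r - 140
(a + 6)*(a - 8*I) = a^2 + 6*a - 8*I*a - 48*I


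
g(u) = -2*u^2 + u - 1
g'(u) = 1 - 4*u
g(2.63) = -12.20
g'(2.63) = -9.52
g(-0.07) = -1.08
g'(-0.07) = 1.28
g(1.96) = -6.72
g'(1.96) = -6.84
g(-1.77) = -9.04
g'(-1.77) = 8.08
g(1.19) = -2.64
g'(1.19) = -3.76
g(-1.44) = -6.59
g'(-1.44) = 6.76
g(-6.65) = -96.10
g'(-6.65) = 27.60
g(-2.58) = -16.89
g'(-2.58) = 11.32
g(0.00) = -1.00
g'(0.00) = 1.00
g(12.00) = -277.00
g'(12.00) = -47.00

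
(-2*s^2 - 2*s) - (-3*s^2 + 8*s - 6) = s^2 - 10*s + 6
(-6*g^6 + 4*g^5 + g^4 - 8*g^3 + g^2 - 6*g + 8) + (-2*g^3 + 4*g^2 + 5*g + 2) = -6*g^6 + 4*g^5 + g^4 - 10*g^3 + 5*g^2 - g + 10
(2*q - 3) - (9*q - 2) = -7*q - 1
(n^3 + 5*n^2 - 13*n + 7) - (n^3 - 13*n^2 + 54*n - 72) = 18*n^2 - 67*n + 79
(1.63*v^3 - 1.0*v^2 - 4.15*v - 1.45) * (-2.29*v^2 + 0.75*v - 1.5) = -3.7327*v^5 + 3.5125*v^4 + 6.3085*v^3 + 1.708*v^2 + 5.1375*v + 2.175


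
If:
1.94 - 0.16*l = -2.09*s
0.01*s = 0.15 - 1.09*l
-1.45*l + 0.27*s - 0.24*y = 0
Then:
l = 0.15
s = -0.92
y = -1.91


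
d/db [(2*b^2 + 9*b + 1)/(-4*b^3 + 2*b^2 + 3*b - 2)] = (8*b^4 + 72*b^3 - 12*b - 21)/(16*b^6 - 16*b^5 - 20*b^4 + 28*b^3 + b^2 - 12*b + 4)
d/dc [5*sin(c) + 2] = 5*cos(c)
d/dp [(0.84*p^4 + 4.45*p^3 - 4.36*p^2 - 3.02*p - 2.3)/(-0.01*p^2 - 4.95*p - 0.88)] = (-0.0168*p^5 - 12.5185*p^4 - 47.0118*p^3 + 9.8038*p^2 + 7.6276*p - 8.7274)/(0.0001*p^4 + 0.099*p^3 + 24.5201*p^2 + 8.712*p + 0.7744)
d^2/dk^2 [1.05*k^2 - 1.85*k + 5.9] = 2.10000000000000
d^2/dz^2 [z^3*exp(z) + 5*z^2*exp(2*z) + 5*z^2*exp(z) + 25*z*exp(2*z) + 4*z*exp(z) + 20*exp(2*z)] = (z^3 + 20*z^2*exp(z) + 11*z^2 + 140*z*exp(z) + 30*z + 190*exp(z) + 18)*exp(z)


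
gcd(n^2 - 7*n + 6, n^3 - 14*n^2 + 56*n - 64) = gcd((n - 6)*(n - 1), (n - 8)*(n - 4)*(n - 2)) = 1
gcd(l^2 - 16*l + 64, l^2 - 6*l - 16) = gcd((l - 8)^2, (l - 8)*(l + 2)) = l - 8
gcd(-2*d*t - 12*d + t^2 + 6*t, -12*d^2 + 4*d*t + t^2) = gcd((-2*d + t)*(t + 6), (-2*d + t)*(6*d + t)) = -2*d + t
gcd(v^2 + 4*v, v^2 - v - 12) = 1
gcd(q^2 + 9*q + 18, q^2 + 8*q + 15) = q + 3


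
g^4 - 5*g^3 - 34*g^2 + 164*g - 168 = (g - 7)*(g - 2)^2*(g + 6)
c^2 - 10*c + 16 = (c - 8)*(c - 2)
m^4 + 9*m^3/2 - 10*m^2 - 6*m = m*(m - 2)*(m + 1/2)*(m + 6)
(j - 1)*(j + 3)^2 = j^3 + 5*j^2 + 3*j - 9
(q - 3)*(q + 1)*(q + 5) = q^3 + 3*q^2 - 13*q - 15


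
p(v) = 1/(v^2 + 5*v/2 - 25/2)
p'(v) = (-2*v - 5/2)/(v^2 + 5*v/2 - 25/2)^2 = 2*(-4*v - 5)/(2*v^2 + 5*v - 25)^2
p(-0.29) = -0.08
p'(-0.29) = -0.01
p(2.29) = -0.65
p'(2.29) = -3.02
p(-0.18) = -0.08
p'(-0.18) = -0.01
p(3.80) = 0.09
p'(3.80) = -0.08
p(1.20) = -0.12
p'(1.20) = -0.08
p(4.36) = 0.06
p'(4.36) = -0.04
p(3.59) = 0.11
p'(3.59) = -0.11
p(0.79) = -0.10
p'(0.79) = -0.04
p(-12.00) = 0.01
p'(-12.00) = 0.00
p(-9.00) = 0.02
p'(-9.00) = 0.01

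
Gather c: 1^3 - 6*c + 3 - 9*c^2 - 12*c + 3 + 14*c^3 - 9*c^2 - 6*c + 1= 14*c^3 - 18*c^2 - 24*c + 8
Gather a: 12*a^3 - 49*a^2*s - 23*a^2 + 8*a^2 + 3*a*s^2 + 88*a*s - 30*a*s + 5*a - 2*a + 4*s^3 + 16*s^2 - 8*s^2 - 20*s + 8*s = 12*a^3 + a^2*(-49*s - 15) + a*(3*s^2 + 58*s + 3) + 4*s^3 + 8*s^2 - 12*s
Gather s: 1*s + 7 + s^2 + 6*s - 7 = s^2 + 7*s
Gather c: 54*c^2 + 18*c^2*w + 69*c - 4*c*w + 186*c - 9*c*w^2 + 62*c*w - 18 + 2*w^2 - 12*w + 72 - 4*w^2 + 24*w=c^2*(18*w + 54) + c*(-9*w^2 + 58*w + 255) - 2*w^2 + 12*w + 54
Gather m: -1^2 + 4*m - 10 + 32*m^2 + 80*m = 32*m^2 + 84*m - 11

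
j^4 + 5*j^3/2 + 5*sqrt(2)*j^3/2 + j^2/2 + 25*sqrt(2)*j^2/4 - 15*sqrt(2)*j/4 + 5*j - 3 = (j - 1/2)*(j + 3)*(j + sqrt(2)/2)*(j + 2*sqrt(2))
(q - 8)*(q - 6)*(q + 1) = q^3 - 13*q^2 + 34*q + 48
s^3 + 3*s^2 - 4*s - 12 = (s - 2)*(s + 2)*(s + 3)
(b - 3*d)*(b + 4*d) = b^2 + b*d - 12*d^2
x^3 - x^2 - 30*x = x*(x - 6)*(x + 5)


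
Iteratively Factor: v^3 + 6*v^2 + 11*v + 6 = (v + 1)*(v^2 + 5*v + 6) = (v + 1)*(v + 3)*(v + 2)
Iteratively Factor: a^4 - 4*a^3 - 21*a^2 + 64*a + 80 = (a - 4)*(a^3 - 21*a - 20) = (a - 4)*(a + 4)*(a^2 - 4*a - 5) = (a - 4)*(a + 1)*(a + 4)*(a - 5)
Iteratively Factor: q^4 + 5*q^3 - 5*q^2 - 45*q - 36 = (q - 3)*(q^3 + 8*q^2 + 19*q + 12) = (q - 3)*(q + 4)*(q^2 + 4*q + 3) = (q - 3)*(q + 1)*(q + 4)*(q + 3)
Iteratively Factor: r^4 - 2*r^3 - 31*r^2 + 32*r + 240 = (r - 4)*(r^3 + 2*r^2 - 23*r - 60) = (r - 5)*(r - 4)*(r^2 + 7*r + 12) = (r - 5)*(r - 4)*(r + 4)*(r + 3)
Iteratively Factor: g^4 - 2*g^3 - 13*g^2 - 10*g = (g + 2)*(g^3 - 4*g^2 - 5*g) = (g + 1)*(g + 2)*(g^2 - 5*g) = (g - 5)*(g + 1)*(g + 2)*(g)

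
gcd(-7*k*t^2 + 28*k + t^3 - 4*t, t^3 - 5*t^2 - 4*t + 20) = t^2 - 4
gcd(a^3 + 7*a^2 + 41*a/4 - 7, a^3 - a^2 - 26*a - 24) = a + 4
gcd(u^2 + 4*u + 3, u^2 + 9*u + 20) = 1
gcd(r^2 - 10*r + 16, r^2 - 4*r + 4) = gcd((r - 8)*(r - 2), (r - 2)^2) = r - 2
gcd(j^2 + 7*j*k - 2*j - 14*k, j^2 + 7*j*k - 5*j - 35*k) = j + 7*k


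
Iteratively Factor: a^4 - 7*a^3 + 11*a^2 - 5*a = (a - 1)*(a^3 - 6*a^2 + 5*a) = (a - 5)*(a - 1)*(a^2 - a) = a*(a - 5)*(a - 1)*(a - 1)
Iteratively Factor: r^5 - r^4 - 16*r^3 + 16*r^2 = (r)*(r^4 - r^3 - 16*r^2 + 16*r) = r*(r + 4)*(r^3 - 5*r^2 + 4*r) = r*(r - 1)*(r + 4)*(r^2 - 4*r) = r*(r - 4)*(r - 1)*(r + 4)*(r)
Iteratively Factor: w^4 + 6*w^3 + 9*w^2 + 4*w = (w + 4)*(w^3 + 2*w^2 + w) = (w + 1)*(w + 4)*(w^2 + w) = (w + 1)^2*(w + 4)*(w)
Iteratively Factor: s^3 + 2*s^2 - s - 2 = (s + 1)*(s^2 + s - 2) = (s - 1)*(s + 1)*(s + 2)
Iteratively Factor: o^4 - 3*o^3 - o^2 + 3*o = (o + 1)*(o^3 - 4*o^2 + 3*o) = o*(o + 1)*(o^2 - 4*o + 3) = o*(o - 3)*(o + 1)*(o - 1)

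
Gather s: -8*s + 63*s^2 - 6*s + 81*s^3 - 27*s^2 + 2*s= 81*s^3 + 36*s^2 - 12*s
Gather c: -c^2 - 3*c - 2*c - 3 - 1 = -c^2 - 5*c - 4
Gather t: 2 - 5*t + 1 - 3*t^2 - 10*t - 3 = -3*t^2 - 15*t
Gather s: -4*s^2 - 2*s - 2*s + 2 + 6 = -4*s^2 - 4*s + 8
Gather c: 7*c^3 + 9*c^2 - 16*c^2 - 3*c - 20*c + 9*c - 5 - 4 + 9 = 7*c^3 - 7*c^2 - 14*c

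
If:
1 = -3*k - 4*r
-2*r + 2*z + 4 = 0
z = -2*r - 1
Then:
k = -7/9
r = 1/3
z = -5/3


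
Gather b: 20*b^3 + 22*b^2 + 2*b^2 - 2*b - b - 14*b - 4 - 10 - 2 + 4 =20*b^3 + 24*b^2 - 17*b - 12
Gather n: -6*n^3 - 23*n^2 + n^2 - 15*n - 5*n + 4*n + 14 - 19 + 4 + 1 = -6*n^3 - 22*n^2 - 16*n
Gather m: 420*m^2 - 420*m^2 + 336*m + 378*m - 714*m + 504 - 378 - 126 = 0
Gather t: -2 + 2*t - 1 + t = 3*t - 3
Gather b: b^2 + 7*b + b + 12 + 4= b^2 + 8*b + 16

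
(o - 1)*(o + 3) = o^2 + 2*o - 3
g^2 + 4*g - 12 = (g - 2)*(g + 6)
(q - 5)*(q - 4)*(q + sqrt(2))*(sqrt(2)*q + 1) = sqrt(2)*q^4 - 9*sqrt(2)*q^3 + 3*q^3 - 27*q^2 + 21*sqrt(2)*q^2 - 9*sqrt(2)*q + 60*q + 20*sqrt(2)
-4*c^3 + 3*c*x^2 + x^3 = (-c + x)*(2*c + x)^2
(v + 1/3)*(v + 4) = v^2 + 13*v/3 + 4/3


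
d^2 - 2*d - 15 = (d - 5)*(d + 3)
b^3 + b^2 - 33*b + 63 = (b - 3)^2*(b + 7)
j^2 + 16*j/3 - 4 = (j - 2/3)*(j + 6)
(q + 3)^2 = q^2 + 6*q + 9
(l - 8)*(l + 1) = l^2 - 7*l - 8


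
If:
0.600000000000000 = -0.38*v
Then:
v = -1.58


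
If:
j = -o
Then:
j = -o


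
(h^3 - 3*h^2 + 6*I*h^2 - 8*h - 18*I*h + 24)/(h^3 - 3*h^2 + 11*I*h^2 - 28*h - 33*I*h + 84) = (h + 2*I)/(h + 7*I)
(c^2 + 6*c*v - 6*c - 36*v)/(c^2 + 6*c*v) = (c - 6)/c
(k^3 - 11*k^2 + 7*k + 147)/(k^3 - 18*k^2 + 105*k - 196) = (k + 3)/(k - 4)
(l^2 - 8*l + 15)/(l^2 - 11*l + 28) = (l^2 - 8*l + 15)/(l^2 - 11*l + 28)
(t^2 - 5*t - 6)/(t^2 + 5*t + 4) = (t - 6)/(t + 4)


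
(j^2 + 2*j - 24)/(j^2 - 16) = (j + 6)/(j + 4)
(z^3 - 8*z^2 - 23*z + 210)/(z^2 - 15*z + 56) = (z^2 - z - 30)/(z - 8)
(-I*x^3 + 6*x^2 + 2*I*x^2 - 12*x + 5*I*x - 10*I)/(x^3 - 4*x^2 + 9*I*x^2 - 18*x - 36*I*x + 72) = (-I*x^3 + x^2*(6 + 2*I) + x*(-12 + 5*I) - 10*I)/(x^3 + x^2*(-4 + 9*I) + x*(-18 - 36*I) + 72)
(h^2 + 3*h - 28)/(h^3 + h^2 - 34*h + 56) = 1/(h - 2)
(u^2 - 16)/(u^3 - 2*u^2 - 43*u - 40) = (16 - u^2)/(-u^3 + 2*u^2 + 43*u + 40)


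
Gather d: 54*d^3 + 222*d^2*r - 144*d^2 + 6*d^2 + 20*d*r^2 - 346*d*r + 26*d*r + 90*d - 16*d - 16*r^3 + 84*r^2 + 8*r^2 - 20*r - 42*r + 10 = 54*d^3 + d^2*(222*r - 138) + d*(20*r^2 - 320*r + 74) - 16*r^3 + 92*r^2 - 62*r + 10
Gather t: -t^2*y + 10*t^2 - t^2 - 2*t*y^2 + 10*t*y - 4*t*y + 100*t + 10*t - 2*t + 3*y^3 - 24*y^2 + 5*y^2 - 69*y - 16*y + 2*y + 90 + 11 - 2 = t^2*(9 - y) + t*(-2*y^2 + 6*y + 108) + 3*y^3 - 19*y^2 - 83*y + 99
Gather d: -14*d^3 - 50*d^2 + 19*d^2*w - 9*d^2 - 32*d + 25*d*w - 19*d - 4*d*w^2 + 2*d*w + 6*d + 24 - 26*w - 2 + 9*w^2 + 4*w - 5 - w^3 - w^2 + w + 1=-14*d^3 + d^2*(19*w - 59) + d*(-4*w^2 + 27*w - 45) - w^3 + 8*w^2 - 21*w + 18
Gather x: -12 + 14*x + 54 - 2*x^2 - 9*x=-2*x^2 + 5*x + 42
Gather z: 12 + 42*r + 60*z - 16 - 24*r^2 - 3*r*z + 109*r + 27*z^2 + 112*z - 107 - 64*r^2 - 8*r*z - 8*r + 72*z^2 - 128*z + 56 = -88*r^2 + 143*r + 99*z^2 + z*(44 - 11*r) - 55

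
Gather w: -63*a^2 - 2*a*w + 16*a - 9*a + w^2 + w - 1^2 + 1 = -63*a^2 + 7*a + w^2 + w*(1 - 2*a)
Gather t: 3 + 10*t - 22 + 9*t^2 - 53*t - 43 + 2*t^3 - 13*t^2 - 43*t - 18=2*t^3 - 4*t^2 - 86*t - 80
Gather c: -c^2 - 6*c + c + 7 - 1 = -c^2 - 5*c + 6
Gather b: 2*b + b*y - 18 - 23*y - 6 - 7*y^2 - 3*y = b*(y + 2) - 7*y^2 - 26*y - 24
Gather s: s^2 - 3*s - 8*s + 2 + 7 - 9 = s^2 - 11*s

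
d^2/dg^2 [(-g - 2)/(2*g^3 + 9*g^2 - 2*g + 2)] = 2*(-4*(g + 2)*(3*g^2 + 9*g - 1)^2 + (6*g^2 + 18*g + 3*(g + 2)*(2*g + 3) - 2)*(2*g^3 + 9*g^2 - 2*g + 2))/(2*g^3 + 9*g^2 - 2*g + 2)^3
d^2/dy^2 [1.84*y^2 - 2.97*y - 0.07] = 3.68000000000000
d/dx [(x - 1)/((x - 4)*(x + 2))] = (-x^2 + 2*x - 10)/(x^4 - 4*x^3 - 12*x^2 + 32*x + 64)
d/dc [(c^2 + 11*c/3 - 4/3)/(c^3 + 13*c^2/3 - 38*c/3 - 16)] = (-9*c^4 - 66*c^3 - 221*c^2 - 184*c - 680)/(9*c^6 + 78*c^5 - 59*c^4 - 1276*c^3 + 196*c^2 + 3648*c + 2304)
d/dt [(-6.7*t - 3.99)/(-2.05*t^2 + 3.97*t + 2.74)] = (13.735*t^2 - 26.599*t - (4.1*t - 3.97)*(6.7*t + 3.99) - 18.358)/(-2.05*t^2 + 3.97*t + 2.74)^2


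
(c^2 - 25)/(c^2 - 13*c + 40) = (c + 5)/(c - 8)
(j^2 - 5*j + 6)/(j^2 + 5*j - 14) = (j - 3)/(j + 7)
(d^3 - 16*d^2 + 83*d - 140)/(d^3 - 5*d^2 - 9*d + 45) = (d^2 - 11*d + 28)/(d^2 - 9)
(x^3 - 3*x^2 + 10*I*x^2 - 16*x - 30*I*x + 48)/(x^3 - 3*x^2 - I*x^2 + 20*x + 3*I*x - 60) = (x^2 + 10*I*x - 16)/(x^2 - I*x + 20)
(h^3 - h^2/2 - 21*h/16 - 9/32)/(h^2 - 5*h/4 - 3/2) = (8*h^2 - 10*h - 3)/(8*(h - 2))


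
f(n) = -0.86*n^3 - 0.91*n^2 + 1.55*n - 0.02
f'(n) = -2.58*n^2 - 1.82*n + 1.55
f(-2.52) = 4.06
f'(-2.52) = -10.25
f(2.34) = -12.39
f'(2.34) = -16.84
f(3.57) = -45.21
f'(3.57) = -37.83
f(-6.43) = 181.02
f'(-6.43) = -93.42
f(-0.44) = -0.80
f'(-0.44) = 1.85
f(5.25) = -141.41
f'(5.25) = -79.12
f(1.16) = -0.79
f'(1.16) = -4.03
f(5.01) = -123.24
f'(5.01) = -72.33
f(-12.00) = 1336.42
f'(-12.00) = -348.13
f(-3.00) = 10.36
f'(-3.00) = -16.21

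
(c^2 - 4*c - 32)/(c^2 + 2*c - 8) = (c - 8)/(c - 2)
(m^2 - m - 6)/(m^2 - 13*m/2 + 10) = 2*(m^2 - m - 6)/(2*m^2 - 13*m + 20)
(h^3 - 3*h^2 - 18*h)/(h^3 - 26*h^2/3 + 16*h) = 3*(h + 3)/(3*h - 8)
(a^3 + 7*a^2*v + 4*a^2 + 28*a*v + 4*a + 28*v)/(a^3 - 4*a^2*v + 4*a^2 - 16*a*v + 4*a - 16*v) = (-a - 7*v)/(-a + 4*v)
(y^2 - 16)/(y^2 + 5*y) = (y^2 - 16)/(y*(y + 5))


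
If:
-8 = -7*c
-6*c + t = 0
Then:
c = 8/7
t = 48/7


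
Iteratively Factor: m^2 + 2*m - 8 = (m + 4)*(m - 2)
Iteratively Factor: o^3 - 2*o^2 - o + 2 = (o + 1)*(o^2 - 3*o + 2) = (o - 2)*(o + 1)*(o - 1)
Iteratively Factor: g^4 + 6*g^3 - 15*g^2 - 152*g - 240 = (g + 4)*(g^3 + 2*g^2 - 23*g - 60) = (g + 4)^2*(g^2 - 2*g - 15) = (g + 3)*(g + 4)^2*(g - 5)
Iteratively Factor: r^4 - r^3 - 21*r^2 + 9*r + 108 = (r + 3)*(r^3 - 4*r^2 - 9*r + 36) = (r + 3)^2*(r^2 - 7*r + 12) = (r - 4)*(r + 3)^2*(r - 3)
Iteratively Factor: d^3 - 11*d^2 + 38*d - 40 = (d - 5)*(d^2 - 6*d + 8) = (d - 5)*(d - 2)*(d - 4)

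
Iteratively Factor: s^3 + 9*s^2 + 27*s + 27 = (s + 3)*(s^2 + 6*s + 9) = (s + 3)^2*(s + 3)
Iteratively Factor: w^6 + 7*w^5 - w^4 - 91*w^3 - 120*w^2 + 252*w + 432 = (w - 3)*(w^5 + 10*w^4 + 29*w^3 - 4*w^2 - 132*w - 144) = (w - 3)*(w + 3)*(w^4 + 7*w^3 + 8*w^2 - 28*w - 48) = (w - 3)*(w - 2)*(w + 3)*(w^3 + 9*w^2 + 26*w + 24) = (w - 3)*(w - 2)*(w + 3)^2*(w^2 + 6*w + 8) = (w - 3)*(w - 2)*(w + 2)*(w + 3)^2*(w + 4)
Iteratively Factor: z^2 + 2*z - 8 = (z + 4)*(z - 2)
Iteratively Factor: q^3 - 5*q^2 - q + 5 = (q - 5)*(q^2 - 1) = (q - 5)*(q - 1)*(q + 1)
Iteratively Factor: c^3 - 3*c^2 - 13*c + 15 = (c + 3)*(c^2 - 6*c + 5) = (c - 5)*(c + 3)*(c - 1)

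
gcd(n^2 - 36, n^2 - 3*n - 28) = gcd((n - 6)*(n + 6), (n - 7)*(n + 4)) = 1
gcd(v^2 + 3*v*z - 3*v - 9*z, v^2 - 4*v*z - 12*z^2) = 1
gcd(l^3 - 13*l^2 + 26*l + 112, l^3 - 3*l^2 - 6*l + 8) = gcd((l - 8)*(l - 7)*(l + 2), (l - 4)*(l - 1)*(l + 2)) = l + 2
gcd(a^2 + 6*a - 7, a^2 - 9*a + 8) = a - 1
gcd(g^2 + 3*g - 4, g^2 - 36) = 1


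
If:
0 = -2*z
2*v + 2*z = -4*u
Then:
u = -v/2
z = 0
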